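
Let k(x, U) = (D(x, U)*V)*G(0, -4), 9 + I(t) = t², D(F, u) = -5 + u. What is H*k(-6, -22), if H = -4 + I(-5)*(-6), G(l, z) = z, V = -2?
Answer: 21600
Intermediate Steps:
I(t) = -9 + t²
H = -100 (H = -4 + (-9 + (-5)²)*(-6) = -4 + (-9 + 25)*(-6) = -4 + 16*(-6) = -4 - 96 = -100)
k(x, U) = -40 + 8*U (k(x, U) = ((-5 + U)*(-2))*(-4) = (10 - 2*U)*(-4) = -40 + 8*U)
H*k(-6, -22) = -100*(-40 + 8*(-22)) = -100*(-40 - 176) = -100*(-216) = 21600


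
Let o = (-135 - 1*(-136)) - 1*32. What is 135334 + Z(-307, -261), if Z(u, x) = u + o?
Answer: 134996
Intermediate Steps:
o = -31 (o = (-135 + 136) - 32 = 1 - 32 = -31)
Z(u, x) = -31 + u (Z(u, x) = u - 31 = -31 + u)
135334 + Z(-307, -261) = 135334 + (-31 - 307) = 135334 - 338 = 134996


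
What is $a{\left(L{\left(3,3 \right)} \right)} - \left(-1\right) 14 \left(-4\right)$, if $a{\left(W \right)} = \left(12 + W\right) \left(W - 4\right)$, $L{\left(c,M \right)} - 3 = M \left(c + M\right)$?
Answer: $505$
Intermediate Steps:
$L{\left(c,M \right)} = 3 + M \left(M + c\right)$ ($L{\left(c,M \right)} = 3 + M \left(c + M\right) = 3 + M \left(M + c\right)$)
$a{\left(W \right)} = \left(-4 + W\right) \left(12 + W\right)$ ($a{\left(W \right)} = \left(12 + W\right) \left(-4 + W\right) = \left(-4 + W\right) \left(12 + W\right)$)
$a{\left(L{\left(3,3 \right)} \right)} - \left(-1\right) 14 \left(-4\right) = \left(-48 + \left(3 + 3^{2} + 3 \cdot 3\right)^{2} + 8 \left(3 + 3^{2} + 3 \cdot 3\right)\right) - \left(-1\right) 14 \left(-4\right) = \left(-48 + \left(3 + 9 + 9\right)^{2} + 8 \left(3 + 9 + 9\right)\right) - \left(-14\right) \left(-4\right) = \left(-48 + 21^{2} + 8 \cdot 21\right) - 56 = \left(-48 + 441 + 168\right) - 56 = 561 - 56 = 505$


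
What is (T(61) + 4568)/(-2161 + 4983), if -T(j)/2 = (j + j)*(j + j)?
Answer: -12600/1411 ≈ -8.9298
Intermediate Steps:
T(j) = -8*j**2 (T(j) = -2*(j + j)*(j + j) = -2*2*j*2*j = -8*j**2)
(T(61) + 4568)/(-2161 + 4983) = (-8*61**2 + 4568)/(-2161 + 4983) = (-8*3721 + 4568)/2822 = (-29768 + 4568)*(1/2822) = -25200*1/2822 = -12600/1411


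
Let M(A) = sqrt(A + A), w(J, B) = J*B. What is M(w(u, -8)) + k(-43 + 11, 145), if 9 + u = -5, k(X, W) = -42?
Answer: -42 + 4*sqrt(14) ≈ -27.033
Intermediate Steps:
u = -14 (u = -9 - 5 = -14)
w(J, B) = B*J
M(A) = sqrt(2)*sqrt(A) (M(A) = sqrt(2*A) = sqrt(2)*sqrt(A))
M(w(u, -8)) + k(-43 + 11, 145) = sqrt(2)*sqrt(-8*(-14)) - 42 = sqrt(2)*sqrt(112) - 42 = sqrt(2)*(4*sqrt(7)) - 42 = 4*sqrt(14) - 42 = -42 + 4*sqrt(14)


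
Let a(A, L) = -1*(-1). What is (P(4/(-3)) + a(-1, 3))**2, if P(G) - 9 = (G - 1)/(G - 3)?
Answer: 18769/169 ≈ 111.06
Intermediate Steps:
a(A, L) = 1
P(G) = 9 + (-1 + G)/(-3 + G) (P(G) = 9 + (G - 1)/(G - 3) = 9 + (-1 + G)/(-3 + G))
(P(4/(-3)) + a(-1, 3))**2 = (2*(-14 + 5*(4/(-3)))/(-3 + 4/(-3)) + 1)**2 = (2*(-14 + 5*(4*(-1/3)))/(-3 + 4*(-1/3)) + 1)**2 = (2*(-14 + 5*(-4/3))/(-3 - 4/3) + 1)**2 = (2*(-14 - 20/3)/(-13/3) + 1)**2 = (2*(-3/13)*(-62/3) + 1)**2 = (124/13 + 1)**2 = (137/13)**2 = 18769/169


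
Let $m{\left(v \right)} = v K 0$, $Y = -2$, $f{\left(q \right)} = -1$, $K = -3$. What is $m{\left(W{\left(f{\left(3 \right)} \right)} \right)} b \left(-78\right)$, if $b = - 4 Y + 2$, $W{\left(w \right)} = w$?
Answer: $0$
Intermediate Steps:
$m{\left(v \right)} = 0$ ($m{\left(v \right)} = v \left(-3\right) 0 = - 3 v 0 = 0$)
$b = 10$ ($b = \left(-4\right) \left(-2\right) + 2 = 8 + 2 = 10$)
$m{\left(W{\left(f{\left(3 \right)} \right)} \right)} b \left(-78\right) = 0 \cdot 10 \left(-78\right) = 0 \left(-78\right) = 0$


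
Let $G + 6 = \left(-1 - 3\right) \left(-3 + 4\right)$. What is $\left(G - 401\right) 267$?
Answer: $-109737$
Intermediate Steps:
$G = -10$ ($G = -6 + \left(-1 - 3\right) \left(-3 + 4\right) = -6 + \left(-1 - 3\right) 1 = -6 - 4 = -10$)
$\left(G - 401\right) 267 = \left(-10 - 401\right) 267 = \left(-411\right) 267 = -109737$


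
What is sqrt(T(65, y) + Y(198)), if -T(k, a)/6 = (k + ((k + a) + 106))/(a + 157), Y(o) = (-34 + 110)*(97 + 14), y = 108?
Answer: 6*sqrt(16440865)/265 ≈ 91.805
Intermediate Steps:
Y(o) = 8436 (Y(o) = 76*111 = 8436)
T(k, a) = -6*(106 + a + 2*k)/(157 + a) (T(k, a) = -6*(k + ((k + a) + 106))/(a + 157) = -6*(k + ((a + k) + 106))/(157 + a) = -6*(k + (106 + a + k))/(157 + a) = -6*(106 + a + 2*k)/(157 + a))
sqrt(T(65, y) + Y(198)) = sqrt(6*(-106 - 1*108 - 2*65)/(157 + 108) + 8436) = sqrt(6*(-106 - 108 - 130)/265 + 8436) = sqrt(6*(1/265)*(-344) + 8436) = sqrt(-2064/265 + 8436) = sqrt(2233476/265) = 6*sqrt(16440865)/265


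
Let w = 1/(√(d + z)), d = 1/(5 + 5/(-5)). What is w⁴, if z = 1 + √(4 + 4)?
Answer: 2448/10609 - 1280*√2/10609 ≈ 0.060119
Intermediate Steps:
z = 1 + 2*√2 (z = 1 + √8 = 1 + 2*√2 ≈ 3.8284)
d = ¼ (d = 1/(5 + 5*(-⅕)) = 1/(5 - 1) = 1/4 = ¼ ≈ 0.25000)
w = (5/4 + 2*√2)^(-½) (w = 1/(√(¼ + (1 + 2*√2))) = 1/(√(5/4 + 2*√2)) = (5/4 + 2*√2)^(-½) ≈ 0.49517)
w⁴ = (2/√(5 + 8*√2))⁴ = 16/(5 + 8*√2)²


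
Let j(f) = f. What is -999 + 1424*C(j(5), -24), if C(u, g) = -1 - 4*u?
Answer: -30903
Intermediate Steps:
-999 + 1424*C(j(5), -24) = -999 + 1424*(-1 - 4*5) = -999 + 1424*(-1 - 20) = -999 + 1424*(-21) = -999 - 29904 = -30903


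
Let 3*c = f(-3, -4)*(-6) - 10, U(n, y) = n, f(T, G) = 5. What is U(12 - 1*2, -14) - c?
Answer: 70/3 ≈ 23.333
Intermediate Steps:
c = -40/3 (c = (5*(-6) - 10)/3 = (-30 - 10)/3 = (⅓)*(-40) = -40/3 ≈ -13.333)
U(12 - 1*2, -14) - c = (12 - 1*2) - 1*(-40/3) = (12 - 2) + 40/3 = 10 + 40/3 = 70/3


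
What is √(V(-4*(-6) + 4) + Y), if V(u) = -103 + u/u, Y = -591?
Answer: 3*I*√77 ≈ 26.325*I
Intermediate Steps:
V(u) = -102 (V(u) = -103 + 1 = -102)
√(V(-4*(-6) + 4) + Y) = √(-102 - 591) = √(-693) = 3*I*√77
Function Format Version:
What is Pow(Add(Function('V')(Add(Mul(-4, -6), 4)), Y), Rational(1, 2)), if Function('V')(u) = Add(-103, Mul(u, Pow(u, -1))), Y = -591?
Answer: Mul(3, I, Pow(77, Rational(1, 2))) ≈ Mul(26.325, I)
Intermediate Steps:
Function('V')(u) = -102 (Function('V')(u) = Add(-103, 1) = -102)
Pow(Add(Function('V')(Add(Mul(-4, -6), 4)), Y), Rational(1, 2)) = Pow(Add(-102, -591), Rational(1, 2)) = Pow(-693, Rational(1, 2)) = Mul(3, I, Pow(77, Rational(1, 2)))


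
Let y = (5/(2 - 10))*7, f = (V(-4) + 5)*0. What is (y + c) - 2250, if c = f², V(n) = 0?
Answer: -18035/8 ≈ -2254.4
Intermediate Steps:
f = 0 (f = (0 + 5)*0 = 5*0 = 0)
c = 0 (c = 0² = 0)
y = -35/8 (y = (5/(-8))*7 = -⅛*5*7 = -5/8*7 = -35/8 ≈ -4.3750)
(y + c) - 2250 = (-35/8 + 0) - 2250 = -35/8 - 2250 = -18035/8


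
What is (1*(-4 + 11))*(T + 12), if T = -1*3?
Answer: 63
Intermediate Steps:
T = -3
(1*(-4 + 11))*(T + 12) = (1*(-4 + 11))*(-3 + 12) = (1*7)*9 = 7*9 = 63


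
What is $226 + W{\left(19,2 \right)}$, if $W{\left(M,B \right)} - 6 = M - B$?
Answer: $249$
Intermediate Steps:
$W{\left(M,B \right)} = 6 + M - B$ ($W{\left(M,B \right)} = 6 - \left(B - M\right) = 6 + M - B$)
$226 + W{\left(19,2 \right)} = 226 + \left(6 + 19 - 2\right) = 226 + 23 = 249$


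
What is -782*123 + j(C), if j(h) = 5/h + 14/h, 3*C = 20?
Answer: -1923663/20 ≈ -96183.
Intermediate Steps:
C = 20/3 (C = (1/3)*20 = 20/3 ≈ 6.6667)
j(h) = 19/h
-782*123 + j(C) = -782*123 + 19/(20/3) = -96186 + 19*(3/20) = -96186 + 57/20 = -1923663/20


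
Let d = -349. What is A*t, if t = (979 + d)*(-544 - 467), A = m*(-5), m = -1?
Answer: -3184650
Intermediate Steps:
A = 5 (A = -1*(-5) = 5)
t = -636930 (t = (979 - 349)*(-544 - 467) = 630*(-1011) = -636930)
A*t = 5*(-636930) = -3184650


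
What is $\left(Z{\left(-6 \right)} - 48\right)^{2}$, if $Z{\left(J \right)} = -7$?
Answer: $3025$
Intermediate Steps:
$\left(Z{\left(-6 \right)} - 48\right)^{2} = \left(-7 - 48\right)^{2} = \left(-55\right)^{2} = 3025$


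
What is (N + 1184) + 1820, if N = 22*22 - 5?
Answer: 3483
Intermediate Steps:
N = 479 (N = 484 - 5 = 479)
(N + 1184) + 1820 = (479 + 1184) + 1820 = 1663 + 1820 = 3483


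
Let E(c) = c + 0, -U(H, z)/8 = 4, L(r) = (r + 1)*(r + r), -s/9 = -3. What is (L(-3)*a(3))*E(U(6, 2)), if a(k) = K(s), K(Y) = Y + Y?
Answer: -20736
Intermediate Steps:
s = 27 (s = -9*(-3) = 27)
L(r) = 2*r*(1 + r) (L(r) = (1 + r)*(2*r) = 2*r*(1 + r))
K(Y) = 2*Y
U(H, z) = -32 (U(H, z) = -8*4 = -32)
a(k) = 54 (a(k) = 2*27 = 54)
E(c) = c
(L(-3)*a(3))*E(U(6, 2)) = ((2*(-3)*(1 - 3))*54)*(-32) = ((2*(-3)*(-2))*54)*(-32) = (12*54)*(-32) = 648*(-32) = -20736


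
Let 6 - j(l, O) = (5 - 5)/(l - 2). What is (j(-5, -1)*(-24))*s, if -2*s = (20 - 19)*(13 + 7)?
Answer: 1440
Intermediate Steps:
j(l, O) = 6 (j(l, O) = 6 - (5 - 5)/(l - 2) = 6 - 0/(-2 + l) = 6 - 1*0 = 6 + 0 = 6)
s = -10 (s = -(20 - 19)*(13 + 7)/2 = -20/2 = -½*20 = -10)
(j(-5, -1)*(-24))*s = (6*(-24))*(-10) = -144*(-10) = 1440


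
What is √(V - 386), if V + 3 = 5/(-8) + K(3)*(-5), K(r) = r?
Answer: I*√6474/4 ≈ 20.115*I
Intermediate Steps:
V = -149/8 (V = -3 + (5/(-8) + 3*(-5)) = -3 + (5*(-⅛) - 15) = -3 + (-5/8 - 15) = -3 - 125/8 = -149/8 ≈ -18.625)
√(V - 386) = √(-149/8 - 386) = √(-3237/8) = I*√6474/4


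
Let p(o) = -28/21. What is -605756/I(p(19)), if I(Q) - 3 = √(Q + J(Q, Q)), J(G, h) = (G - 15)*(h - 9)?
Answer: 8177706/713 - 908634*√1507/713 ≈ -38002.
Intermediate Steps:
p(o) = -4/3 (p(o) = -28*1/21 = -4/3)
J(G, h) = (-15 + G)*(-9 + h)
I(Q) = 3 + √(135 + Q² - 23*Q) (I(Q) = 3 + √(Q + (135 - 15*Q - 9*Q + Q*Q)) = 3 + √(Q + (135 - 15*Q - 9*Q + Q²)) = 3 + √(Q + (135 + Q² - 24*Q)) = 3 + √(135 + Q² - 23*Q))
-605756/I(p(19)) = -605756/(3 + √(135 + (-4/3)² - 23*(-4/3))) = -605756/(3 + √(135 + 16/9 + 92/3)) = -605756/(3 + √(1507/9)) = -605756/(3 + √1507/3)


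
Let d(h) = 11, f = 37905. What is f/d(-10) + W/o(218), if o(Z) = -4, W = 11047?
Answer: 30103/44 ≈ 684.16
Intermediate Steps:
f/d(-10) + W/o(218) = 37905/11 + 11047/(-4) = 37905*(1/11) + 11047*(-1/4) = 37905/11 - 11047/4 = 30103/44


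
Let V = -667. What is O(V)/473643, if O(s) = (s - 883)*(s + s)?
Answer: 2067700/473643 ≈ 4.3655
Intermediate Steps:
O(s) = 2*s*(-883 + s) (O(s) = (-883 + s)*(2*s) = 2*s*(-883 + s))
O(V)/473643 = (2*(-667)*(-883 - 667))/473643 = (2*(-667)*(-1550))*(1/473643) = 2067700*(1/473643) = 2067700/473643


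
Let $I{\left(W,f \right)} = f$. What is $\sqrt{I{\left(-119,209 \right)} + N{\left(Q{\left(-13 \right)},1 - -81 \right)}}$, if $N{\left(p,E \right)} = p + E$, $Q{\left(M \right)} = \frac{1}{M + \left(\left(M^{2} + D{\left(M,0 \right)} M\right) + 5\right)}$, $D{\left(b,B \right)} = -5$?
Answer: $\frac{\sqrt{14863342}}{226} \approx 17.059$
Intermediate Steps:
$Q{\left(M \right)} = \frac{1}{5 + M^{2} - 4 M}$ ($Q{\left(M \right)} = \frac{1}{M + \left(\left(M^{2} - 5 M\right) + 5\right)} = \frac{1}{M + \left(5 + M^{2} - 5 M\right)} = \frac{1}{5 + M^{2} - 4 M}$)
$N{\left(p,E \right)} = E + p$
$\sqrt{I{\left(-119,209 \right)} + N{\left(Q{\left(-13 \right)},1 - -81 \right)}} = \sqrt{209 + \left(\left(1 - -81\right) + \frac{1}{5 + \left(-13\right)^{2} - -52}\right)} = \sqrt{209 + \left(\left(1 + 81\right) + \frac{1}{5 + 169 + 52}\right)} = \sqrt{209 + \left(82 + \frac{1}{226}\right)} = \sqrt{209 + \frac{18533}{226}} = \sqrt{\frac{65767}{226}} = \frac{\sqrt{14863342}}{226}$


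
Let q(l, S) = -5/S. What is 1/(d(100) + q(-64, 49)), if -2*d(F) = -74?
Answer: 49/1808 ≈ 0.027102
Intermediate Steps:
d(F) = 37 (d(F) = -½*(-74) = 37)
1/(d(100) + q(-64, 49)) = 1/(37 - 5/49) = 1/(1808/49) = 49/1808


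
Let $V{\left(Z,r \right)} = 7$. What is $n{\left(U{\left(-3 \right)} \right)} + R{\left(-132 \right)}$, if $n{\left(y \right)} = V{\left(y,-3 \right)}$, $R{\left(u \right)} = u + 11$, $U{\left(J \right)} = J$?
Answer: $-114$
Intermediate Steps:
$R{\left(u \right)} = 11 + u$
$n{\left(y \right)} = 7$
$n{\left(U{\left(-3 \right)} \right)} + R{\left(-132 \right)} = 7 + \left(11 - 132\right) = 7 - 121 = -114$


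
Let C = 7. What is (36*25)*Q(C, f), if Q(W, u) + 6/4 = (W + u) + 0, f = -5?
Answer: 450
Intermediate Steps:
Q(W, u) = -3/2 + W + u (Q(W, u) = -3/2 + ((W + u) + 0) = -3/2 + (W + u) = -3/2 + W + u)
(36*25)*Q(C, f) = (36*25)*(-3/2 + 7 - 5) = 900*(½) = 450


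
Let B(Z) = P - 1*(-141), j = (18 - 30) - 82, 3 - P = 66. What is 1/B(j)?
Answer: 1/78 ≈ 0.012821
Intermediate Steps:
P = -63 (P = 3 - 1*66 = 3 - 66 = -63)
j = -94 (j = -12 - 82 = -94)
B(Z) = 78 (B(Z) = -63 - 1*(-141) = -63 + 141 = 78)
1/B(j) = 1/78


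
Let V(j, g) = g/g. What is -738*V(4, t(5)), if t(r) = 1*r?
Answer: -738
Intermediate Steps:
t(r) = r
V(j, g) = 1
-738*V(4, t(5)) = -738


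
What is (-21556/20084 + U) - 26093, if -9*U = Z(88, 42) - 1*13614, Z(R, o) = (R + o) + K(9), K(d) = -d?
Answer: -1111416725/45189 ≈ -24595.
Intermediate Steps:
Z(R, o) = -9 + R + o (Z(R, o) = (R + o) - 1*9 = (R + o) - 9 = -9 + R + o)
U = 13493/9 (U = -((-9 + 88 + 42) - 1*13614)/9 = -(121 - 13614)/9 = -1/9*(-13493) = 13493/9 ≈ 1499.2)
(-21556/20084 + U) - 26093 = (-21556/20084 + 13493/9) - 26093 = (-21556*1/20084 + 13493/9) - 26093 = (-5389/5021 + 13493/9) - 26093 = 67699852/45189 - 26093 = -1111416725/45189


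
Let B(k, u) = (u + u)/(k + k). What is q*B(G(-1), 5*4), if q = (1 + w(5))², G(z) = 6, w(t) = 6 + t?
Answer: 480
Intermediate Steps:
B(k, u) = u/k (B(k, u) = (2*u)/((2*k)) = (2*u)*(1/(2*k)) = u/k)
q = 144 (q = (1 + (6 + 5))² = (1 + 11)² = 12² = 144)
q*B(G(-1), 5*4) = 144*((5*4)/6) = 144*(20*(⅙)) = 144*(10/3) = 480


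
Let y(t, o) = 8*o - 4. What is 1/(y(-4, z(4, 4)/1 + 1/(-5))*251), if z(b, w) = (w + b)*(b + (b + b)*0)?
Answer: 5/314252 ≈ 1.5911e-5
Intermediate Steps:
z(b, w) = b*(b + w) (z(b, w) = (b + w)*(b + (2*b)*0) = (b + w)*(b + 0) = (b + w)*b = b*(b + w))
y(t, o) = -4 + 8*o
1/(y(-4, z(4, 4)/1 + 1/(-5))*251) = 1/((-4 + 8*((4*(4 + 4))/1 + 1/(-5)))*251) = 1/((-4 + 8*((4*8)*1 + 1*(-⅕)))*251) = 1/((-4 + 8*(32*1 - ⅕))*251) = 1/((-4 + 8*(32 - ⅕))*251) = 1/((-4 + 8*(159/5))*251) = 1/((-4 + 1272/5)*251) = 1/((1252/5)*251) = 1/(314252/5) = 5/314252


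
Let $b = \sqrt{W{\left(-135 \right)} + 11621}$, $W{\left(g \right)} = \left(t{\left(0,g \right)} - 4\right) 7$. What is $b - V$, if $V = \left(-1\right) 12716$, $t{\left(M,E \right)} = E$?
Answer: $12716 + 22 \sqrt{22} \approx 12819.0$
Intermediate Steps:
$V = -12716$
$W{\left(g \right)} = -28 + 7 g$ ($W{\left(g \right)} = \left(g - 4\right) 7 = \left(-4 + g\right) 7 = -28 + 7 g$)
$b = 22 \sqrt{22}$ ($b = \sqrt{\left(-28 + 7 \left(-135\right)\right) + 11621} = \sqrt{\left(-28 - 945\right) + 11621} = \sqrt{-973 + 11621} = \sqrt{10648} = 22 \sqrt{22} \approx 103.19$)
$b - V = 22 \sqrt{22} - -12716 = 22 \sqrt{22} + 12716 = 12716 + 22 \sqrt{22}$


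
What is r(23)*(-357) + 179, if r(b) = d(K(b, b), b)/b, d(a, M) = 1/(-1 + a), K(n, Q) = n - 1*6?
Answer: 65515/368 ≈ 178.03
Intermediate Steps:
K(n, Q) = -6 + n (K(n, Q) = n - 6 = -6 + n)
r(b) = 1/(b*(-7 + b)) (r(b) = 1/((-1 + (-6 + b))*b) = 1/((-7 + b)*b) = 1/(b*(-7 + b)))
r(23)*(-357) + 179 = (1/(23*(-7 + 23)))*(-357) + 179 = ((1/23)/16)*(-357) + 179 = ((1/23)*(1/16))*(-357) + 179 = (1/368)*(-357) + 179 = -357/368 + 179 = 65515/368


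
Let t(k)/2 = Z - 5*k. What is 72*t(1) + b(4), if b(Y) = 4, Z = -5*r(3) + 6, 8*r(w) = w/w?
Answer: 58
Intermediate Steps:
r(w) = 1/8 (r(w) = (w/w)/8 = (1/8)*1 = 1/8)
Z = 43/8 (Z = -5*1/8 + 6 = -5/8 + 6 = 43/8 ≈ 5.3750)
t(k) = 43/4 - 10*k (t(k) = 2*(43/8 - 5*k) = 43/4 - 10*k)
72*t(1) + b(4) = 72*(43/4 - 10*1) + 4 = 72*(43/4 - 10) + 4 = 72*(3/4) + 4 = 54 + 4 = 58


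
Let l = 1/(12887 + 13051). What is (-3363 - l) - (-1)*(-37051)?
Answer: -1048258333/25938 ≈ -40414.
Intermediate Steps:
l = 1/25938 ≈ 3.8553e-5
(-3363 - l) - (-1)*(-37051) = (-3363 - 1*1/25938) - (-1)*(-37051) = (-3363 - 1/25938) - 1*37051 = -87229495/25938 - 37051 = -1048258333/25938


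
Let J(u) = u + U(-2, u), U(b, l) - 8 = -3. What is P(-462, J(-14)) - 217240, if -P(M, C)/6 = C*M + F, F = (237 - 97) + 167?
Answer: -244030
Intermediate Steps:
U(b, l) = 5 (U(b, l) = 8 - 3 = 5)
F = 307 (F = 140 + 167 = 307)
J(u) = 5 + u (J(u) = u + 5 = 5 + u)
P(M, C) = -1842 - 6*C*M (P(M, C) = -6*(C*M + 307) = -6*(307 + C*M) = -1842 - 6*C*M)
P(-462, J(-14)) - 217240 = (-1842 - 6*(5 - 14)*(-462)) - 217240 = (-1842 - 6*(-9)*(-462)) - 217240 = (-1842 - 24948) - 217240 = -26790 - 217240 = -244030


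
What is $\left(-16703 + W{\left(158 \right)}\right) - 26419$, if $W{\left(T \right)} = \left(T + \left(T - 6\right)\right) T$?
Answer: $5858$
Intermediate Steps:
$W{\left(T \right)} = T \left(-6 + 2 T\right)$ ($W{\left(T \right)} = \left(T + \left(-6 + T\right)\right) T = \left(-6 + 2 T\right) T = T \left(-6 + 2 T\right)$)
$\left(-16703 + W{\left(158 \right)}\right) - 26419 = \left(-16703 + 2 \cdot 158 \left(-3 + 158\right)\right) - 26419 = \left(-16703 + 2 \cdot 158 \cdot 155\right) - 26419 = \left(-16703 + 48980\right) - 26419 = 32277 - 26419 = 5858$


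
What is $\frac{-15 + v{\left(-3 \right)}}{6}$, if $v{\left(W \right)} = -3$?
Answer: $-3$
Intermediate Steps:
$\frac{-15 + v{\left(-3 \right)}}{6} = \frac{-15 - 3}{6} = \left(-18\right) \frac{1}{6} = -3$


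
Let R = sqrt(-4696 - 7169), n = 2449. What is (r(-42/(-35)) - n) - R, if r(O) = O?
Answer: -12239/5 - I*sqrt(11865) ≈ -2447.8 - 108.93*I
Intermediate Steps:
R = I*sqrt(11865) (R = sqrt(-11865) = I*sqrt(11865) ≈ 108.93*I)
(r(-42/(-35)) - n) - R = (-42/(-35) - 1*2449) - I*sqrt(11865) = (-42*(-1/35) - 2449) - I*sqrt(11865) = (6/5 - 2449) - I*sqrt(11865) = -12239/5 - I*sqrt(11865)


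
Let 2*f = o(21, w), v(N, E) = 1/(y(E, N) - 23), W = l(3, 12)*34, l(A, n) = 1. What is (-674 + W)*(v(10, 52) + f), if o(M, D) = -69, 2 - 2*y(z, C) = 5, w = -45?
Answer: 1083200/49 ≈ 22106.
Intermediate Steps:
y(z, C) = -3/2 (y(z, C) = 1 - ½*5 = 1 - 5/2 = -3/2)
W = 34 (W = 1*34 = 34)
v(N, E) = -2/49 (v(N, E) = 1/(-3/2 - 23) = 1/(-49/2) = -2/49)
f = -69/2 (f = (½)*(-69) = -69/2 ≈ -34.500)
(-674 + W)*(v(10, 52) + f) = (-674 + 34)*(-2/49 - 69/2) = -640*(-3385/98) = 1083200/49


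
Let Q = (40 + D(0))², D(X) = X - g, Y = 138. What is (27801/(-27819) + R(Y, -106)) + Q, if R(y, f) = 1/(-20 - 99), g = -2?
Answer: 648479674/367829 ≈ 1763.0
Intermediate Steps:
R(y, f) = -1/119 (R(y, f) = 1/(-119) = -1/119)
D(X) = 2 + X (D(X) = X - 1*(-2) = X + 2 = 2 + X)
Q = 1764 (Q = (40 + (2 + 0))² = (40 + 2)² = 42² = 1764)
(27801/(-27819) + R(Y, -106)) + Q = (27801/(-27819) - 1/119) + 1764 = (27801*(-1/27819) - 1/119) + 1764 = (-3089/3091 - 1/119) + 1764 = -370682/367829 + 1764 = 648479674/367829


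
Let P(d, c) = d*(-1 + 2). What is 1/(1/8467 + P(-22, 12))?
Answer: -8467/186273 ≈ -0.045455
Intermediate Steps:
P(d, c) = d (P(d, c) = d*1 = d)
1/(1/8467 + P(-22, 12)) = 1/(1/8467 - 22) = 1/(-186273/8467) = -8467/186273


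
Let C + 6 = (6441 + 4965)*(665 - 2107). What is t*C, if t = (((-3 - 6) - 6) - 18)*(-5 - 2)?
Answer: -3799362798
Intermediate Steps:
C = -16447458 (C = -6 + (6441 + 4965)*(665 - 2107) = -6 + 11406*(-1442) = -6 - 16447452 = -16447458)
t = 231 (t = ((-9 - 6) - 18)*(-7) = (-15 - 18)*(-7) = -33*(-7) = 231)
t*C = 231*(-16447458) = -3799362798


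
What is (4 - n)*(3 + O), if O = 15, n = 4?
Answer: 0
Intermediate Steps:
(4 - n)*(3 + O) = (4 - 1*4)*(3 + 15) = (4 - 4)*18 = 0*18 = 0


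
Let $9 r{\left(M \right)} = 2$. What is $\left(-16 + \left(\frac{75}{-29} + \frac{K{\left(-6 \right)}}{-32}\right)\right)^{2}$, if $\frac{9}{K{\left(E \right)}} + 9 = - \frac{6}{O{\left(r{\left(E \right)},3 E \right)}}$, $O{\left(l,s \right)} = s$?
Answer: $\frac{200403952225}{582160384} \approx 344.24$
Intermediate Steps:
$r{\left(M \right)} = \frac{2}{9}$ ($r{\left(M \right)} = \frac{1}{9} \cdot 2 = \frac{2}{9}$)
$K{\left(E \right)} = \frac{9}{-9 - \frac{2}{E}}$ ($K{\left(E \right)} = \frac{9}{-9 - \frac{6}{3 E}} = \frac{9}{-9 - 6 \frac{1}{3 E}} = \frac{9}{-9 - \frac{2}{E}}$)
$\left(-16 + \left(\frac{75}{-29} + \frac{K{\left(-6 \right)}}{-32}\right)\right)^{2} = \left(-16 + \left(\frac{75}{-29} + \frac{\left(-9\right) \left(-6\right) \frac{1}{2 + 9 \left(-6\right)}}{-32}\right)\right)^{2} = \left(-16 + \left(75 \left(- \frac{1}{29}\right) + \left(-9\right) \left(-6\right) \frac{1}{2 - 54} \left(- \frac{1}{32}\right)\right)\right)^{2} = \left(-16 - \left(\frac{75}{29} - \left(-9\right) \left(-6\right) \frac{1}{-52} \left(- \frac{1}{32}\right)\right)\right)^{2} = \left(-16 - \left(\frac{75}{29} - \left(-9\right) \left(-6\right) \left(- \frac{1}{52}\right) \left(- \frac{1}{32}\right)\right)\right)^{2} = \left(-16 - \frac{61617}{24128}\right)^{2} = \left(- \frac{447665}{24128}\right)^{2} = \frac{200403952225}{582160384}$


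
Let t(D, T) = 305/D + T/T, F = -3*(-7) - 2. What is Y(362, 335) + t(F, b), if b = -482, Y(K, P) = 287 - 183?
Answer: 2300/19 ≈ 121.05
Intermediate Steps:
Y(K, P) = 104
F = 19 (F = 21 - 2 = 19)
t(D, T) = 1 + 305/D (t(D, T) = 305/D + 1 = 1 + 305/D)
Y(362, 335) + t(F, b) = 104 + (305 + 19)/19 = 104 + (1/19)*324 = 104 + 324/19 = 2300/19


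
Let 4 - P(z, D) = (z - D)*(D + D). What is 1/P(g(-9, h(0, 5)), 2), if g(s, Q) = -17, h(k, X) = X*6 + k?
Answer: 1/80 ≈ 0.012500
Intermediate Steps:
h(k, X) = k + 6*X (h(k, X) = 6*X + k = k + 6*X)
P(z, D) = 4 - 2*D*(z - D) (P(z, D) = 4 - (z - D)*(D + D) = 4 - (z - D)*2*D = 4 - 2*D*(z - D))
1/P(g(-9, h(0, 5)), 2) = 1/(4 + 2*2² - 2*2*(-17)) = 1/(4 + 2*4 + 68) = 1/(4 + 8 + 68) = 1/80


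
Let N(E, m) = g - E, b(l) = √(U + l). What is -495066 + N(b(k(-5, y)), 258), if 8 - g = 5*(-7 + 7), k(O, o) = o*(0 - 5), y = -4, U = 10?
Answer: -495058 - √30 ≈ -4.9506e+5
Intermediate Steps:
k(O, o) = -5*o (k(O, o) = o*(-5) = -5*o)
g = 8 (g = 8 - 5*(-7 + 7) = 8 - 5*0 = 8 - 1*0 = 8 + 0 = 8)
b(l) = √(10 + l)
N(E, m) = 8 - E
-495066 + N(b(k(-5, y)), 258) = -495066 + (8 - √(10 - 5*(-4))) = -495066 + (8 - √(10 + 20)) = -495066 + (8 - √30) = -495058 - √30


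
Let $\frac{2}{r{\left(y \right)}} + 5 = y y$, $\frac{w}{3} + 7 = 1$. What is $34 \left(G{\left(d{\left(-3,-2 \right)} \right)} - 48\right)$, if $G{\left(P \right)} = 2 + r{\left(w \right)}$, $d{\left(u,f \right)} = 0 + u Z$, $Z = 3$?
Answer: $- \frac{498848}{319} \approx -1563.8$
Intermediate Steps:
$w = -18$ ($w = -21 + 3 \cdot 1 = -21 + 3 = -18$)
$d{\left(u,f \right)} = 3 u$ ($d{\left(u,f \right)} = 0 + u 3 = 0 + 3 u = 3 u$)
$r{\left(y \right)} = \frac{2}{-5 + y^{2}}$ ($r{\left(y \right)} = \frac{2}{-5 + y y} = \frac{2}{-5 + y^{2}}$)
$G{\left(P \right)} = \frac{640}{319}$ ($G{\left(P \right)} = 2 + \frac{2}{-5 + \left(-18\right)^{2}} = 2 + \frac{2}{-5 + 324} = 2 + \frac{2}{319} = \frac{640}{319}$)
$34 \left(G{\left(d{\left(-3,-2 \right)} \right)} - 48\right) = 34 \left(\frac{640}{319} - 48\right) = 34 \left(- \frac{14672}{319}\right) = - \frac{498848}{319}$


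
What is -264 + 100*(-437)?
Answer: -43964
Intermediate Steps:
-264 + 100*(-437) = -264 - 43700 = -43964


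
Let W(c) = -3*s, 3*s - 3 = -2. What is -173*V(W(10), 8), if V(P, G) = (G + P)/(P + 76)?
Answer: -1211/75 ≈ -16.147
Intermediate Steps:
s = 1/3 (s = 1 + (1/3)*(-2) = 1 - 2/3 = 1/3 ≈ 0.33333)
W(c) = -1 (W(c) = -3*1/3 = -1)
V(P, G) = (G + P)/(76 + P)
-173*V(W(10), 8) = -173*(8 - 1)/(76 - 1) = -173*7/75 = -1211/75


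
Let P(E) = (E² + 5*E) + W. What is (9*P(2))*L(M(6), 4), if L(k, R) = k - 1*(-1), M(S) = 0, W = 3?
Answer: 153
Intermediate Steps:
P(E) = 3 + E² + 5*E (P(E) = (E² + 5*E) + 3 = 3 + E² + 5*E)
L(k, R) = 1 + k (L(k, R) = k + 1 = 1 + k)
(9*P(2))*L(M(6), 4) = (9*(3 + 2² + 5*2))*(1 + 0) = (9*(3 + 4 + 10))*1 = (9*17)*1 = 153*1 = 153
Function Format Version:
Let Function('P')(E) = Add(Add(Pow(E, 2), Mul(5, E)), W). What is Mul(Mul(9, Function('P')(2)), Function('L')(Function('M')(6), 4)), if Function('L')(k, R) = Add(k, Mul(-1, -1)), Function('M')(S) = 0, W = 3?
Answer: 153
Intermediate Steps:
Function('P')(E) = Add(3, Pow(E, 2), Mul(5, E)) (Function('P')(E) = Add(Add(Pow(E, 2), Mul(5, E)), 3) = Add(3, Pow(E, 2), Mul(5, E)))
Function('L')(k, R) = Add(1, k) (Function('L')(k, R) = Add(k, 1) = Add(1, k))
Mul(Mul(9, Function('P')(2)), Function('L')(Function('M')(6), 4)) = Mul(Mul(9, Add(3, Pow(2, 2), Mul(5, 2))), Add(1, 0)) = Mul(Mul(9, Add(3, 4, 10)), 1) = Mul(Mul(9, 17), 1) = Mul(153, 1) = 153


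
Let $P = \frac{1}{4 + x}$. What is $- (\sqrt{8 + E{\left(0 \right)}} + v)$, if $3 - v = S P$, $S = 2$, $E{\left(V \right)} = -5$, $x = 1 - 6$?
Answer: $-5 - \sqrt{3} \approx -6.732$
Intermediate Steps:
$x = -5$ ($x = 1 - 6 = -5$)
$P = -1$ ($P = \frac{1}{4 - 5} = \frac{1}{-1} = -1$)
$v = 5$ ($v = 3 - 2 \left(-1\right) = 3 - -2 = 3 + 2 = 5$)
$- (\sqrt{8 + E{\left(0 \right)}} + v) = - (\sqrt{8 - 5} + 5) = - (\sqrt{3} + 5) = - (5 + \sqrt{3}) = -5 - \sqrt{3}$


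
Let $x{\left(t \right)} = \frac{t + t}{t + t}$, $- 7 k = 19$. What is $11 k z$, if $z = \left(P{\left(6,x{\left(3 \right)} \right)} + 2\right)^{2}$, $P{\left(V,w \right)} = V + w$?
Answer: $- \frac{16929}{7} \approx -2418.4$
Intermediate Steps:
$k = - \frac{19}{7}$ ($k = \left(- \frac{1}{7}\right) 19 = - \frac{19}{7} \approx -2.7143$)
$x{\left(t \right)} = 1$ ($x{\left(t \right)} = \frac{2 t}{2 t} = 2 t \frac{1}{2 t} = 1$)
$z = 81$ ($z = \left(\left(6 + 1\right) + 2\right)^{2} = \left(7 + 2\right)^{2} = 9^{2} = 81$)
$11 k z = 11 \left(- \frac{19}{7}\right) 81 = \left(- \frac{209}{7}\right) 81 = - \frac{16929}{7}$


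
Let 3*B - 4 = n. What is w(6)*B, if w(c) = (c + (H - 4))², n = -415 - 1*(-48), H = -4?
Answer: -484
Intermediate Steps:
n = -367 (n = -415 + 48 = -367)
B = -121 (B = 4/3 + (⅓)*(-367) = 4/3 - 367/3 = -121)
w(c) = (-8 + c)² (w(c) = (c + (-4 - 4))² = (c - 8)² = (-8 + c)²)
w(6)*B = (-8 + 6)²*(-121) = (-2)²*(-121) = 4*(-121) = -484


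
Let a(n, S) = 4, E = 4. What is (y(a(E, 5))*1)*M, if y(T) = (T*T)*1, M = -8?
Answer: -128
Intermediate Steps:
y(T) = T² (y(T) = T²*1 = T²)
(y(a(E, 5))*1)*M = (4²*1)*(-8) = (16*1)*(-8) = 16*(-8) = -128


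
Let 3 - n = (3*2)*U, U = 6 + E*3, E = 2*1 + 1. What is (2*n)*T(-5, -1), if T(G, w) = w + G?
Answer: 1044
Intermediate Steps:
T(G, w) = G + w
E = 3 (E = 2 + 1 = 3)
U = 15 (U = 6 + 3*3 = 6 + 9 = 15)
n = -87 (n = 3 - 3*2*15 = 3 - 6*15 = 3 - 1*90 = 3 - 90 = -87)
(2*n)*T(-5, -1) = (2*(-87))*(-5 - 1) = -174*(-6) = 1044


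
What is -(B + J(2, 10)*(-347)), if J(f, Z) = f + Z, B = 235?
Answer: 3929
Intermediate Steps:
J(f, Z) = Z + f
-(B + J(2, 10)*(-347)) = -(235 + (10 + 2)*(-347)) = -(235 + 12*(-347)) = -(235 - 4164) = -1*(-3929) = 3929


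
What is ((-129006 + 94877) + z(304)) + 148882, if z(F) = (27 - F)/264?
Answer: 30294515/264 ≈ 1.1475e+5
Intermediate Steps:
z(F) = 9/88 - F/264 (z(F) = (27 - F)*(1/264) = 9/88 - F/264)
((-129006 + 94877) + z(304)) + 148882 = ((-129006 + 94877) + (9/88 - 1/264*304)) + 148882 = (-34129 + (9/88 - 38/33)) + 148882 = (-34129 - 277/264) + 148882 = -9010333/264 + 148882 = 30294515/264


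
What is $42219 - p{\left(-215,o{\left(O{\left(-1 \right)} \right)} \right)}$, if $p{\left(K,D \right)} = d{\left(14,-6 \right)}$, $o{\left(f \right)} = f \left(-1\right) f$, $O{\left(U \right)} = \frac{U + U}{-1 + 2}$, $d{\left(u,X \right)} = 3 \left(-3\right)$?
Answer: $42228$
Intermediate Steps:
$d{\left(u,X \right)} = -9$
$O{\left(U \right)} = 2 U$ ($O{\left(U \right)} = \frac{2 U}{1} = 2 U 1 = 2 U$)
$o{\left(f \right)} = - f^{2}$ ($o{\left(f \right)} = - f f = - f^{2}$)
$p{\left(K,D \right)} = -9$
$42219 - p{\left(-215,o{\left(O{\left(-1 \right)} \right)} \right)} = 42219 - -9 = 42219 + 9 = 42228$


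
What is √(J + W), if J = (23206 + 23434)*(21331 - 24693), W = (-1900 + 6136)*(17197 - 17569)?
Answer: 4*I*√9898717 ≈ 12585.0*I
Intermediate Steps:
W = -1575792 (W = 4236*(-372) = -1575792)
J = -156803680 (J = 46640*(-3362) = -156803680)
√(J + W) = √(-156803680 - 1575792) = √(-158379472) = 4*I*√9898717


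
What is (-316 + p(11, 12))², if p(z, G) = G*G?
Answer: 29584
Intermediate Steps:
p(z, G) = G²
(-316 + p(11, 12))² = (-316 + 12²)² = (-316 + 144)² = (-172)² = 29584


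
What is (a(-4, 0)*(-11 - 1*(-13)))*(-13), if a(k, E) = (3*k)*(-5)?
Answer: -1560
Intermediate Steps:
a(k, E) = -15*k
(a(-4, 0)*(-11 - 1*(-13)))*(-13) = ((-15*(-4))*(-11 - 1*(-13)))*(-13) = (60*(-11 + 13))*(-13) = (60*2)*(-13) = 120*(-13) = -1560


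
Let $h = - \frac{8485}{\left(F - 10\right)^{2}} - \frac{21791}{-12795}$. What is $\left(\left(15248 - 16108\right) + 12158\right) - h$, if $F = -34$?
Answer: $\frac{279930491959}{24771120} \approx 11301.0$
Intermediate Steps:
$h = - \frac{66378199}{24771120}$ ($h = - \frac{8485}{\left(-34 - 10\right)^{2}} - \frac{21791}{-12795} = - \frac{8485}{\left(-44\right)^{2}} - - \frac{21791}{12795} = - \frac{8485}{1936} + \frac{21791}{12795} = - \frac{66378199}{24771120} \approx -2.6797$)
$\left(\left(15248 - 16108\right) + 12158\right) - h = \left(\left(15248 - 16108\right) + 12158\right) - - \frac{66378199}{24771120} = \left(-860 + 12158\right) + \frac{66378199}{24771120} = 11298 + \frac{66378199}{24771120} = \frac{279930491959}{24771120}$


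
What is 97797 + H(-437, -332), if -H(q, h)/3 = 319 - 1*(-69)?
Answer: 96633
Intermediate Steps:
H(q, h) = -1164 (H(q, h) = -3*(319 - 1*(-69)) = -3*(319 + 69) = -3*388 = -1164)
97797 + H(-437, -332) = 97797 - 1164 = 96633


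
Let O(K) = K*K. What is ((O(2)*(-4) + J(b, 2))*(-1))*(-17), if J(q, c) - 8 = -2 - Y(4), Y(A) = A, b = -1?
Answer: -238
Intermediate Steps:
O(K) = K²
J(q, c) = 2 (J(q, c) = 8 + (-2 - 1*4) = 8 + (-2 - 4) = 8 - 6 = 2)
((O(2)*(-4) + J(b, 2))*(-1))*(-17) = ((2²*(-4) + 2)*(-1))*(-17) = ((4*(-4) + 2)*(-1))*(-17) = ((-16 + 2)*(-1))*(-17) = -14*(-1)*(-17) = 14*(-17) = -238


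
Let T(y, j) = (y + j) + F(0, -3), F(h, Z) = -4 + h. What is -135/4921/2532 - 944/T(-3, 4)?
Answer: 3920737721/12459972 ≈ 314.67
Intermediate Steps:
T(y, j) = -4 + j + y (T(y, j) = (y + j) + (-4 + 0) = (j + y) - 4 = -4 + j + y)
-135/4921/2532 - 944/T(-3, 4) = -135/4921/2532 - 944/(-4 + 4 - 3) = -135*1/4921*(1/2532) - 944/(-3) = -135/4921*1/2532 - 944*(-⅓) = -45/4153324 + 944/3 = 3920737721/12459972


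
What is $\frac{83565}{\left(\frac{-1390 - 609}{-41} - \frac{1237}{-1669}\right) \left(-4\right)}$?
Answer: $- \frac{1906089795}{4516064} \approx -422.07$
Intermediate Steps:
$\frac{83565}{\left(\frac{-1390 - 609}{-41} - \frac{1237}{-1669}\right) \left(-4\right)} = \frac{83565}{\left(\left(-1390 - 609\right) \left(- \frac{1}{41}\right) - - \frac{1237}{1669}\right) \left(-4\right)} = \frac{83565}{\left(\left(-1999\right) \left(- \frac{1}{41}\right) + \frac{1237}{1669}\right) \left(-4\right)} = \frac{83565}{\left(\frac{1999}{41} + \frac{1237}{1669}\right) \left(-4\right)} = \frac{83565}{\frac{3387048}{68429} \left(-4\right)} = \frac{83565}{- \frac{13548192}{68429}} = 83565 \left(- \frac{68429}{13548192}\right) = - \frac{1906089795}{4516064}$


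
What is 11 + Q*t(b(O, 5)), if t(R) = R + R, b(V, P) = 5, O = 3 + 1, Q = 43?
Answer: 441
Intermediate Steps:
O = 4
t(R) = 2*R
11 + Q*t(b(O, 5)) = 11 + 43*(2*5) = 11 + 43*10 = 11 + 430 = 441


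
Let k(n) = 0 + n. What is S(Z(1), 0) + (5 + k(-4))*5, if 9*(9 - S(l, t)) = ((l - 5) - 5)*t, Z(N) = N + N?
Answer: 14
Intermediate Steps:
Z(N) = 2*N
S(l, t) = 9 - t*(-10 + l)/9 (S(l, t) = 9 - ((l - 5) - 5)*t/9 = 9 - ((-5 + l) - 5)*t/9 = 9 - (-10 + l)*t/9 = 9 - t*(-10 + l)/9)
k(n) = n
S(Z(1), 0) + (5 + k(-4))*5 = (9 + (10/9)*0 - ⅑*2*1*0) + (5 - 4)*5 = (9 + 0 - ⅑*2*0) + 1*5 = (9 + 0 + 0) + 5 = 9 + 5 = 14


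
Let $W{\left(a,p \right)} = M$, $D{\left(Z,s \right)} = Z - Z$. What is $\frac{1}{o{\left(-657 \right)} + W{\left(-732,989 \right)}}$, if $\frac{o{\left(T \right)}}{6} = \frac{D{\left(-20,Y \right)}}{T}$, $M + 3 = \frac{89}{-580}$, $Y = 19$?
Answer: $- \frac{580}{1829} \approx -0.31711$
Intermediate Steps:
$D{\left(Z,s \right)} = 0$
$M = - \frac{1829}{580}$ ($M = -3 + \frac{89}{-580} = -3 + 89 \left(- \frac{1}{580}\right) = -3 - \frac{89}{580} = - \frac{1829}{580} \approx -3.1535$)
$W{\left(a,p \right)} = - \frac{1829}{580}$
$o{\left(T \right)} = 0$ ($o{\left(T \right)} = 6 \frac{0}{T} = 6 \cdot 0 = 0$)
$\frac{1}{o{\left(-657 \right)} + W{\left(-732,989 \right)}} = \frac{1}{0 - \frac{1829}{580}} = \frac{1}{- \frac{1829}{580}} = - \frac{580}{1829}$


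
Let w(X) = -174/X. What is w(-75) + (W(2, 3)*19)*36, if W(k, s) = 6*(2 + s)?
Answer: 513058/25 ≈ 20522.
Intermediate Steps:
W(k, s) = 12 + 6*s
w(-75) + (W(2, 3)*19)*36 = -174/(-75) + ((12 + 6*3)*19)*36 = -174*(-1/75) + ((12 + 18)*19)*36 = 58/25 + (30*19)*36 = 58/25 + 570*36 = 58/25 + 20520 = 513058/25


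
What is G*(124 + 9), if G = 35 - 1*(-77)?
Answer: 14896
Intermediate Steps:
G = 112 (G = 35 + 77 = 112)
G*(124 + 9) = 112*(124 + 9) = 112*133 = 14896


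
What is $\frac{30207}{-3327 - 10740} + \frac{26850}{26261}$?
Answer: $- \frac{138522359}{123137829} \approx -1.1249$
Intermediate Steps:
$\frac{30207}{-3327 - 10740} + \frac{26850}{26261} = \frac{30207}{-14067} + 26850 \cdot \frac{1}{26261} = 30207 \left(- \frac{1}{14067}\right) + \frac{26850}{26261} = - \frac{10069}{4689} + \frac{26850}{26261} = - \frac{138522359}{123137829}$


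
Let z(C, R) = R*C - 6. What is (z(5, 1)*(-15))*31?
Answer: 465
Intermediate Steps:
z(C, R) = -6 + C*R (z(C, R) = C*R - 6 = -6 + C*R)
(z(5, 1)*(-15))*31 = ((-6 + 5*1)*(-15))*31 = ((-6 + 5)*(-15))*31 = -1*(-15)*31 = 15*31 = 465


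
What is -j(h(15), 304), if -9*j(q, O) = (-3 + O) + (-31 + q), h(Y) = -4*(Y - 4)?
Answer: 226/9 ≈ 25.111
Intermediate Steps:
h(Y) = 16 - 4*Y (h(Y) = -4*(-4 + Y) = 16 - 4*Y)
j(q, O) = 34/9 - O/9 - q/9 (j(q, O) = -((-3 + O) + (-31 + q))/9 = -(-34 + O + q)/9 = 34/9 - O/9 - q/9)
-j(h(15), 304) = -(34/9 - ⅑*304 - (16 - 4*15)/9) = -(34/9 - 304/9 - (16 - 60)/9) = -(34/9 - 304/9 - ⅑*(-44)) = -(34/9 - 304/9 + 44/9) = -1*(-226/9) = 226/9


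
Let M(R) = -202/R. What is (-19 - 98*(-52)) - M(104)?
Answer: 264105/52 ≈ 5078.9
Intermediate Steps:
(-19 - 98*(-52)) - M(104) = (-19 - 98*(-52)) - (-202)/104 = (-19 + 5096) - (-202)/104 = 5077 - 1*(-101/52) = 5077 + 101/52 = 264105/52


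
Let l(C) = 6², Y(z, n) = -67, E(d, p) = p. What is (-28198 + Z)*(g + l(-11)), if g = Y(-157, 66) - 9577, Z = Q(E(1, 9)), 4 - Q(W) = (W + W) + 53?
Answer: 271570120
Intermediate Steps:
l(C) = 36
Q(W) = -49 - 2*W (Q(W) = 4 - ((W + W) + 53) = 4 - (2*W + 53) = 4 - (53 + 2*W) = 4 + (-53 - 2*W) = -49 - 2*W)
Z = -67 (Z = -49 - 2*9 = -49 - 18 = -67)
g = -9644 (g = -67 - 9577 = -9644)
(-28198 + Z)*(g + l(-11)) = (-28198 - 67)*(-9644 + 36) = -28265*(-9608) = 271570120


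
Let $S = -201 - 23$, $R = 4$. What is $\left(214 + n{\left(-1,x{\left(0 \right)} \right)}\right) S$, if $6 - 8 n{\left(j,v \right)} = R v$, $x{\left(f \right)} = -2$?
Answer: $-48328$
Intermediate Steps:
$S = -224$ ($S = -201 - 23 = -224$)
$n{\left(j,v \right)} = \frac{3}{4} - \frac{v}{2}$ ($n{\left(j,v \right)} = \frac{3}{4} - \frac{4 v}{8} = \frac{3}{4} - \frac{v}{2}$)
$\left(214 + n{\left(-1,x{\left(0 \right)} \right)}\right) S = \left(214 + \left(\frac{3}{4} - -1\right)\right) \left(-224\right) = \left(214 + \left(\frac{3}{4} + 1\right)\right) \left(-224\right) = \left(214 + \frac{7}{4}\right) \left(-224\right) = \frac{863}{4} \left(-224\right) = -48328$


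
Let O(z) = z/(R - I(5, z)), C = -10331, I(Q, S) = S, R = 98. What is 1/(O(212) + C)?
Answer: -57/588973 ≈ -9.6779e-5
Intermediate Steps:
O(z) = z/(98 - z)
1/(O(212) + C) = 1/(-1*212/(-98 + 212) - 10331) = 1/(-1*212/114 - 10331) = 1/(-1*212*1/114 - 10331) = 1/(-106/57 - 10331) = 1/(-588973/57) = -57/588973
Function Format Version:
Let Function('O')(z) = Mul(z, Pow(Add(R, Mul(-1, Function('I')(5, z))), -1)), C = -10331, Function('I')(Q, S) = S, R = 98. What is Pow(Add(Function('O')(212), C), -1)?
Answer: Rational(-57, 588973) ≈ -9.6779e-5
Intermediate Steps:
Function('O')(z) = Mul(z, Pow(Add(98, Mul(-1, z)), -1))
Pow(Add(Function('O')(212), C), -1) = Pow(Add(Mul(-1, 212, Pow(Add(-98, 212), -1)), -10331), -1) = Pow(Add(Mul(-1, 212, Pow(114, -1)), -10331), -1) = Pow(Add(Mul(-1, 212, Rational(1, 114)), -10331), -1) = Pow(Add(Rational(-106, 57), -10331), -1) = Pow(Rational(-588973, 57), -1) = Rational(-57, 588973)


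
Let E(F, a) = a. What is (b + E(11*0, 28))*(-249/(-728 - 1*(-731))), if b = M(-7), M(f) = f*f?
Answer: -6391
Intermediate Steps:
M(f) = f²
b = 49 (b = (-7)² = 49)
(b + E(11*0, 28))*(-249/(-728 - 1*(-731))) = (49 + 28)*(-249/(-728 - 1*(-731))) = 77*(-249/(-728 + 731)) = 77*(-249/3) = 77*(-249*⅓) = 77*(-83) = -6391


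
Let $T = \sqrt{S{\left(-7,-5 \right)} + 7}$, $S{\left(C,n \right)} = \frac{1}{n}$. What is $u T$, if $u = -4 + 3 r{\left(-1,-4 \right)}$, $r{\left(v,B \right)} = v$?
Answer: $- \frac{7 \sqrt{170}}{5} \approx -18.254$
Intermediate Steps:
$T = \frac{\sqrt{170}}{5}$ ($T = \sqrt{\frac{1}{-5} + 7} = \sqrt{- \frac{1}{5} + 7} = \sqrt{\frac{34}{5}} = \frac{\sqrt{170}}{5} \approx 2.6077$)
$u = -7$ ($u = -4 + 3 \left(-1\right) = -4 - 3 = -7$)
$u T = - 7 \frac{\sqrt{170}}{5} = - \frac{7 \sqrt{170}}{5}$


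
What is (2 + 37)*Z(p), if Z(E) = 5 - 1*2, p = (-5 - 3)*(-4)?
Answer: 117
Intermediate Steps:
p = 32 (p = -8*(-4) = 32)
Z(E) = 3 (Z(E) = 5 - 2 = 3)
(2 + 37)*Z(p) = (2 + 37)*3 = 39*3 = 117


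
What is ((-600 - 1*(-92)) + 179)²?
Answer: 108241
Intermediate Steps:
((-600 - 1*(-92)) + 179)² = ((-600 + 92) + 179)² = (-508 + 179)² = (-329)² = 108241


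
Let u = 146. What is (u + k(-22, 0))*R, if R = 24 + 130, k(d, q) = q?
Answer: 22484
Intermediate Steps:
R = 154
(u + k(-22, 0))*R = (146 + 0)*154 = 146*154 = 22484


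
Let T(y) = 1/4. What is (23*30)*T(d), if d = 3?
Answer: 345/2 ≈ 172.50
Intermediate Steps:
T(y) = ¼
(23*30)*T(d) = (23*30)*(¼) = 690*(¼) = 345/2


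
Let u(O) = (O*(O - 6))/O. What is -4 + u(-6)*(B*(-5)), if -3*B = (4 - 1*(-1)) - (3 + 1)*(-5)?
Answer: -504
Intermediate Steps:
B = -25/3 (B = -((4 - 1*(-1)) - (3 + 1)*(-5))/3 = -((4 + 1) - 4*(-5))/3 = -(5 - 1*(-20))/3 = -(5 + 20)/3 = -⅓*25 = -25/3 ≈ -8.3333)
u(O) = -6 + O (u(O) = (O*(-6 + O))/O = -6 + O)
-4 + u(-6)*(B*(-5)) = -4 + (-6 - 6)*(-25/3*(-5)) = -4 - 12*125/3 = -4 - 500 = -504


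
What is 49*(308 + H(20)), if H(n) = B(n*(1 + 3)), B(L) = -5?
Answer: 14847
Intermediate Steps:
H(n) = -5
49*(308 + H(20)) = 49*(308 - 5) = 49*303 = 14847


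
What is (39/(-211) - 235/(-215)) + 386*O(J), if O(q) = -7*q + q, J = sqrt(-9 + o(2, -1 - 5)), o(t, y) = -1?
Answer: 8240/9073 - 2316*I*sqrt(10) ≈ 0.90819 - 7323.8*I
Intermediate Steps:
J = I*sqrt(10) (J = sqrt(-9 - 1) = sqrt(-10) = I*sqrt(10) ≈ 3.1623*I)
O(q) = -6*q
(39/(-211) - 235/(-215)) + 386*O(J) = (39/(-211) - 235/(-215)) + 386*(-6*I*sqrt(10)) = (39*(-1/211) - 235*(-1/215)) + 386*(-6*I*sqrt(10)) = (-39/211 + 47/43) - 2316*I*sqrt(10) = 8240/9073 - 2316*I*sqrt(10)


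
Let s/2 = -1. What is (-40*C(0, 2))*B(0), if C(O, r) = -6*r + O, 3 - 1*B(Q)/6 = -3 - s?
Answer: 11520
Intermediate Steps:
s = -2 (s = 2*(-1) = -2)
B(Q) = 24 (B(Q) = 18 - 6*(-3 - 1*(-2)) = 18 - 6*(-3 + 2) = 18 - 6*(-1) = 18 + 6 = 24)
C(O, r) = O - 6*r
(-40*C(0, 2))*B(0) = -40*(0 - 6*2)*24 = -40*(0 - 12)*24 = -40*(-12)*24 = 480*24 = 11520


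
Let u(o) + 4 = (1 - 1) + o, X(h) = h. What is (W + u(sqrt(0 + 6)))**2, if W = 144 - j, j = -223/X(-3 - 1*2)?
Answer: 227679/25 + 954*sqrt(6)/5 ≈ 9574.5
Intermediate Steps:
u(o) = -4 + o (u(o) = -4 + ((1 - 1) + o) = -4 + (0 + o) = -4 + o)
j = 223/5 (j = -223/(-3 - 1*2) = -223/(-3 - 2) = -223/(-5) = -223*(-1/5) = 223/5 ≈ 44.600)
W = 497/5 (W = 144 - 1*223/5 = 144 - 223/5 = 497/5 ≈ 99.400)
(W + u(sqrt(0 + 6)))**2 = (497/5 + (-4 + sqrt(0 + 6)))**2 = (497/5 + (-4 + sqrt(6)))**2 = (477/5 + sqrt(6))**2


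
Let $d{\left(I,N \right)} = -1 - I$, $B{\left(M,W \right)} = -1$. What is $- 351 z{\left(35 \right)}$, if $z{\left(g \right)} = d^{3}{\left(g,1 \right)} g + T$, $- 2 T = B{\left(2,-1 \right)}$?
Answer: $\frac{1146337569}{2} \approx 5.7317 \cdot 10^{8}$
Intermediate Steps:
$T = \frac{1}{2}$ ($T = \left(- \frac{1}{2}\right) \left(-1\right) = \frac{1}{2} \approx 0.5$)
$z{\left(g \right)} = \frac{1}{2} + g \left(-1 - g\right)^{3}$ ($z{\left(g \right)} = \left(-1 - g\right)^{3} g + \frac{1}{2} = g \left(-1 - g\right)^{3} + \frac{1}{2} = \frac{1}{2} + g \left(-1 - g\right)^{3}$)
$- 351 z{\left(35 \right)} = - 351 \left(\frac{1}{2} - 35 \left(1 + 35\right)^{3}\right) = - 351 \left(\frac{1}{2} - 35 \cdot 36^{3}\right) = - 351 \left(\frac{1}{2} - 35 \cdot 46656\right) = - 351 \left(\frac{1}{2} - 1632960\right) = \left(-351\right) \left(- \frac{3265919}{2}\right) = \frac{1146337569}{2}$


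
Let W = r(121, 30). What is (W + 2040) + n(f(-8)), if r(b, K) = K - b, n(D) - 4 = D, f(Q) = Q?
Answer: 1945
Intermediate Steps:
n(D) = 4 + D
W = -91 (W = 30 - 1*121 = 30 - 121 = -91)
(W + 2040) + n(f(-8)) = (-91 + 2040) + (4 - 8) = 1949 - 4 = 1945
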